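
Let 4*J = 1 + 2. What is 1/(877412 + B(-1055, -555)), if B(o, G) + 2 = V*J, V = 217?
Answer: 4/3510291 ≈ 1.1395e-6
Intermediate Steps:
J = ¾ (J = (1 + 2)/4 = (¼)*3 = ¾ ≈ 0.75000)
B(o, G) = 643/4 (B(o, G) = -2 + 217*(¾) = -2 + 651/4 = 643/4)
1/(877412 + B(-1055, -555)) = 1/(877412 + 643/4) = 1/(3510291/4) = 4/3510291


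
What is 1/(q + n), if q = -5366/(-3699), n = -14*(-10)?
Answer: 3699/523226 ≈ 0.0070696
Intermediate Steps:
n = 140
q = 5366/3699 (q = -5366*(-1/3699) = 5366/3699 ≈ 1.4507)
1/(q + n) = 1/(5366/3699 + 140) = 1/(523226/3699) = 3699/523226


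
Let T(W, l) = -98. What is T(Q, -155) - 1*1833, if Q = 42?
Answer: -1931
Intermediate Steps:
T(Q, -155) - 1*1833 = -98 - 1*1833 = -98 - 1833 = -1931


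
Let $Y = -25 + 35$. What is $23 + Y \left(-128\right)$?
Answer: $-1257$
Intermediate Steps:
$Y = 10$
$23 + Y \left(-128\right) = 23 + 10 \left(-128\right) = 23 - 1280 = -1257$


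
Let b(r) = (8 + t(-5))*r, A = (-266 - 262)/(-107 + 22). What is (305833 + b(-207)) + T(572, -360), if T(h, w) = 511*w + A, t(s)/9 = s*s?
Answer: 6260098/85 ≈ 73648.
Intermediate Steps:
t(s) = 9*s² (t(s) = 9*(s*s) = 9*s²)
A = 528/85 (A = -528/(-85) = -528*(-1/85) = 528/85 ≈ 6.2118)
b(r) = 233*r (b(r) = (8 + 9*(-5)²)*r = (8 + 9*25)*r = (8 + 225)*r = 233*r)
T(h, w) = 528/85 + 511*w (T(h, w) = 511*w + 528/85 = 528/85 + 511*w)
(305833 + b(-207)) + T(572, -360) = (305833 + 233*(-207)) + (528/85 + 511*(-360)) = (305833 - 48231) + (528/85 - 183960) = 257602 - 15636072/85 = 6260098/85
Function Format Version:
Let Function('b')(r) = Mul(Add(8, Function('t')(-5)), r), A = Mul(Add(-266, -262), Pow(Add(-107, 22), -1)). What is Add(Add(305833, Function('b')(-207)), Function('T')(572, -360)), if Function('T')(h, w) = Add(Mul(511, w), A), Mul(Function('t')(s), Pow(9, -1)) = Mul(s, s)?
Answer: Rational(6260098, 85) ≈ 73648.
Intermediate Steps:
Function('t')(s) = Mul(9, Pow(s, 2)) (Function('t')(s) = Mul(9, Mul(s, s)) = Mul(9, Pow(s, 2)))
A = Rational(528, 85) (A = Mul(-528, Pow(-85, -1)) = Mul(-528, Rational(-1, 85)) = Rational(528, 85) ≈ 6.2118)
Function('b')(r) = Mul(233, r) (Function('b')(r) = Mul(Add(8, Mul(9, Pow(-5, 2))), r) = Mul(Add(8, Mul(9, 25)), r) = Mul(Add(8, 225), r) = Mul(233, r))
Function('T')(h, w) = Add(Rational(528, 85), Mul(511, w)) (Function('T')(h, w) = Add(Mul(511, w), Rational(528, 85)) = Add(Rational(528, 85), Mul(511, w)))
Add(Add(305833, Function('b')(-207)), Function('T')(572, -360)) = Add(Add(305833, Mul(233, -207)), Add(Rational(528, 85), Mul(511, -360))) = Add(Add(305833, -48231), Add(Rational(528, 85), -183960)) = Add(257602, Rational(-15636072, 85)) = Rational(6260098, 85)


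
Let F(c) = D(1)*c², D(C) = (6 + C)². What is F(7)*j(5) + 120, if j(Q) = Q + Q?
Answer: 24130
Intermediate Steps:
j(Q) = 2*Q
F(c) = 49*c² (F(c) = (6 + 1)²*c² = 7²*c² = 49*c²)
F(7)*j(5) + 120 = (49*7²)*(2*5) + 120 = (49*49)*10 + 120 = 2401*10 + 120 = 24010 + 120 = 24130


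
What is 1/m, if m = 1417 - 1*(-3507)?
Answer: 1/4924 ≈ 0.00020309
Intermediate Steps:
m = 4924 (m = 1417 + 3507 = 4924)
1/m = 1/4924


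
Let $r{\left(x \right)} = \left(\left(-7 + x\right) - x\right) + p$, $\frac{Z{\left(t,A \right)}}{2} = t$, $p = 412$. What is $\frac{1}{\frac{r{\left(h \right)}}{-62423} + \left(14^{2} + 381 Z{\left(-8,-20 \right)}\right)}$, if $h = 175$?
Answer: $- \frac{62423}{368296105} \approx -0.00016949$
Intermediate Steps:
$Z{\left(t,A \right)} = 2 t$
$r{\left(x \right)} = 405$ ($r{\left(x \right)} = \left(\left(-7 + x\right) - x\right) + 412 = -7 + 412 = 405$)
$\frac{1}{\frac{r{\left(h \right)}}{-62423} + \left(14^{2} + 381 Z{\left(-8,-20 \right)}\right)} = \frac{1}{\frac{405}{-62423} + \left(14^{2} + 381 \cdot 2 \left(-8\right)\right)} = \frac{1}{405 \left(- \frac{1}{62423}\right) + \left(196 + 381 \left(-16\right)\right)} = \frac{1}{- \frac{405}{62423} + \left(196 - 6096\right)} = \frac{1}{- \frac{405}{62423} - 5900} = \frac{1}{- \frac{368296105}{62423}} = - \frac{62423}{368296105}$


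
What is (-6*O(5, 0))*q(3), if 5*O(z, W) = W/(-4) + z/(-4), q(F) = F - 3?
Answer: 0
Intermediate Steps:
q(F) = -3 + F
O(z, W) = -W/20 - z/20 (O(z, W) = (W/(-4) + z/(-4))/5 = (W*(-¼) + z*(-¼))/5 = (-W/4 - z/4)/5 = -W/20 - z/20)
(-6*O(5, 0))*q(3) = (-6*(-1/20*0 - 1/20*5))*(-3 + 3) = -6*(0 - ¼)*0 = -6*(-¼)*0 = (3/2)*0 = 0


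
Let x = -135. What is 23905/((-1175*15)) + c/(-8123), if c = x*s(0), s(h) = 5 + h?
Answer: -36456688/28633575 ≈ -1.2732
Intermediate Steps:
c = -675 (c = -135*(5 + 0) = -135*5 = -675)
23905/((-1175*15)) + c/(-8123) = 23905/((-1175*15)) - 675/(-8123) = 23905/(-17625) - 675*(-1/8123) = 23905*(-1/17625) + 675/8123 = -4781/3525 + 675/8123 = -36456688/28633575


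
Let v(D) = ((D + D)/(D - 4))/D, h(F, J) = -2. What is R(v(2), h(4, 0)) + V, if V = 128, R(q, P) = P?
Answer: 126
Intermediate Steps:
v(D) = 2/(-4 + D) (v(D) = ((2*D)/(-4 + D))/D = (2*D/(-4 + D))/D = 2/(-4 + D))
R(v(2), h(4, 0)) + V = -2 + 128 = 126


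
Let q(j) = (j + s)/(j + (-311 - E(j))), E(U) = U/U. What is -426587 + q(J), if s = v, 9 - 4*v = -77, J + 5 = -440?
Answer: -645851871/1514 ≈ -4.2659e+5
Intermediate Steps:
J = -445 (J = -5 - 440 = -445)
E(U) = 1
v = 43/2 (v = 9/4 - ¼*(-77) = 9/4 + 77/4 = 43/2 ≈ 21.500)
s = 43/2 ≈ 21.500
q(j) = (43/2 + j)/(-312 + j) (q(j) = (j + 43/2)/(j + (-311 - 1*1)) = (43/2 + j)/(j + (-311 - 1)) = (43/2 + j)/(j - 312) = (43/2 + j)/(-312 + j))
-426587 + q(J) = -426587 + (43/2 - 445)/(-312 - 445) = -426587 - 847/2/(-757) = -426587 - 1/757*(-847/2) = -426587 + 847/1514 = -645851871/1514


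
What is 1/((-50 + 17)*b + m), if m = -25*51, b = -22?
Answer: -1/549 ≈ -0.0018215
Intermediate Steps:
m = -1275
1/((-50 + 17)*b + m) = 1/((-50 + 17)*(-22) - 1275) = 1/(-33*(-22) - 1275) = 1/(726 - 1275) = 1/(-549) = -1/549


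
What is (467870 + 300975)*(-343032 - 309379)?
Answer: -501602935295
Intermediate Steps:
(467870 + 300975)*(-343032 - 309379) = 768845*(-652411) = -501602935295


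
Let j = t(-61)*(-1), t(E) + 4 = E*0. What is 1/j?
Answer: 1/4 ≈ 0.25000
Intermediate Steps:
t(E) = -4 (t(E) = -4 + E*0 = -4 + 0 = -4)
j = 4 (j = -4*(-1) = 4)
1/j = 1/4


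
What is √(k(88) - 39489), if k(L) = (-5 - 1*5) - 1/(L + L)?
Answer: 45*I*√37763/44 ≈ 198.74*I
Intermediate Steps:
k(L) = -10 - 1/(2*L) (k(L) = (-5 - 5) - 1/(2*L) = -10 - 1/(2*L))
√(k(88) - 39489) = √((-10 - ½/88) - 39489) = √((-10 - ½*1/88) - 39489) = √((-10 - 1/176) - 39489) = √(-1761/176 - 39489) = √(-6951825/176) = 45*I*√37763/44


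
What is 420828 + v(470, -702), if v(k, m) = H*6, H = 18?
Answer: 420936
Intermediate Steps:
v(k, m) = 108 (v(k, m) = 18*6 = 108)
420828 + v(470, -702) = 420828 + 108 = 420936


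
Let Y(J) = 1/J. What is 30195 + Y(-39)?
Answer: 1177604/39 ≈ 30195.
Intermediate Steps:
30195 + Y(-39) = 30195 + 1/(-39) = 30195 - 1/39 = 1177604/39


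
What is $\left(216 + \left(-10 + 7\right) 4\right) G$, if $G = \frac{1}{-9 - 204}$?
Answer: $- \frac{68}{71} \approx -0.95775$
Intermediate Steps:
$G = - \frac{1}{213}$ ($G = \frac{1}{-213} = - \frac{1}{213} \approx -0.0046948$)
$\left(216 + \left(-10 + 7\right) 4\right) G = \left(216 + \left(-10 + 7\right) 4\right) \left(- \frac{1}{213}\right) = \left(216 - 12\right) \left(- \frac{1}{213}\right) = 204 \left(- \frac{1}{213}\right) = - \frac{68}{71}$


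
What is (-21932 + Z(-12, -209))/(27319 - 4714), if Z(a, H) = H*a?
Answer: -19424/22605 ≈ -0.85928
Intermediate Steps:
(-21932 + Z(-12, -209))/(27319 - 4714) = (-21932 - 209*(-12))/(27319 - 4714) = (-21932 + 2508)/22605 = -19424*1/22605 = -19424/22605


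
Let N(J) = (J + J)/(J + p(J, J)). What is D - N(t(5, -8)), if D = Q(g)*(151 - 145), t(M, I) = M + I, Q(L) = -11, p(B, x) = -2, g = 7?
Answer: -336/5 ≈ -67.200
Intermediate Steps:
t(M, I) = I + M
N(J) = 2*J/(-2 + J) (N(J) = (J + J)/(J - 2) = (2*J)/(-2 + J) = 2*J/(-2 + J))
D = -66 (D = -11*(151 - 145) = -11*6 = -66)
D - N(t(5, -8)) = -66 - 2*(-8 + 5)/(-2 + (-8 + 5)) = -66 - 2*(-3)/(-2 - 3) = -66 - 2*(-3)/(-5) = -66 - 2*(-3)*(-1)/5 = -66 - 1*6/5 = -66 - 6/5 = -336/5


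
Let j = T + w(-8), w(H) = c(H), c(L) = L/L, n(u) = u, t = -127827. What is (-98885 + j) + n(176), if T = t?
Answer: -226535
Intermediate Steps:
T = -127827
c(L) = 1
w(H) = 1
j = -127826 (j = -127827 + 1 = -127826)
(-98885 + j) + n(176) = (-98885 - 127826) + 176 = -226711 + 176 = -226535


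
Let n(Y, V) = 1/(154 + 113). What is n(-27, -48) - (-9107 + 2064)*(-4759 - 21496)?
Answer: -49372028654/267 ≈ -1.8491e+8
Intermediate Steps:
n(Y, V) = 1/267
n(-27, -48) - (-9107 + 2064)*(-4759 - 21496) = 1/267 - (-9107 + 2064)*(-4759 - 21496) = 1/267 - (-7043)*(-26255) = 1/267 - 1*184913965 = 1/267 - 184913965 = -49372028654/267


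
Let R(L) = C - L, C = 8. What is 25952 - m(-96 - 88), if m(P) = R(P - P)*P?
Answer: 27424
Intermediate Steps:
R(L) = 8 - L
m(P) = 8*P (m(P) = (8 - (P - P))*P = (8 - 1*0)*P = (8 + 0)*P = 8*P)
25952 - m(-96 - 88) = 25952 - 8*(-96 - 88) = 25952 - 8*(-184) = 25952 - 1*(-1472) = 25952 + 1472 = 27424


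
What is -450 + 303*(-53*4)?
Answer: -64686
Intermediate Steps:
-450 + 303*(-53*4) = -450 + 303*(-212) = -450 - 64236 = -64686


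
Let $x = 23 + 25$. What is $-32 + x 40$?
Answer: $1888$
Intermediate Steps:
$x = 48$
$-32 + x 40 = -32 + 48 \cdot 40 = -32 + 1920 = 1888$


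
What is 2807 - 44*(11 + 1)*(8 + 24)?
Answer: -14089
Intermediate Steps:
2807 - 44*(11 + 1)*(8 + 24) = 2807 - 44*12*32 = 2807 - 44*384 = 2807 - 1*16896 = 2807 - 16896 = -14089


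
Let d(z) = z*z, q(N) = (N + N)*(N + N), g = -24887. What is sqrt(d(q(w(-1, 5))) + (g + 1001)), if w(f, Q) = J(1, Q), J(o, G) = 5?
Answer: I*sqrt(13886) ≈ 117.84*I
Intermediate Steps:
w(f, Q) = 5
q(N) = 4*N**2 (q(N) = (2*N)*(2*N) = 4*N**2)
d(z) = z**2
sqrt(d(q(w(-1, 5))) + (g + 1001)) = sqrt((4*5**2)**2 + (-24887 + 1001)) = sqrt((4*25)**2 - 23886) = sqrt(100**2 - 23886) = sqrt(10000 - 23886) = sqrt(-13886) = I*sqrt(13886)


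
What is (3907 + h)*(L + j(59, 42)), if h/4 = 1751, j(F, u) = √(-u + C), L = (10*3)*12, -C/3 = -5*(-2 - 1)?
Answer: 3927960 + 10911*I*√87 ≈ 3.928e+6 + 1.0177e+5*I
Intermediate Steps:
C = -45 (C = -(-15)*(-2 - 1) = -(-15)*(-3) = -3*15 = -45)
L = 360 (L = 30*12 = 360)
j(F, u) = √(-45 - u) (j(F, u) = √(-u - 45) = √(-45 - u))
h = 7004 (h = 4*1751 = 7004)
(3907 + h)*(L + j(59, 42)) = (3907 + 7004)*(360 + √(-45 - 1*42)) = 10911*(360 + √(-45 - 42)) = 10911*(360 + √(-87)) = 10911*(360 + I*√87) = 3927960 + 10911*I*√87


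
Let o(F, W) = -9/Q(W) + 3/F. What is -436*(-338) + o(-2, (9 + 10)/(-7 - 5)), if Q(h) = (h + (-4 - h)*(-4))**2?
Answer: 2773140205/18818 ≈ 1.4737e+5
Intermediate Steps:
Q(h) = (16 + 5*h)**2 (Q(h) = (h + (16 + 4*h))**2 = (16 + 5*h)**2)
o(F, W) = -9/(16 + 5*W)**2 + 3/F
-436*(-338) + o(-2, (9 + 10)/(-7 - 5)) = -436*(-338) + (-9/(16 + 5*((9 + 10)/(-7 - 5)))**2 + 3/(-2)) = 147368 + (-9/(16 + 5*(19/(-12)))**2 + 3*(-1/2)) = 147368 + (-9/(16 + 5*(19*(-1/12)))**2 - 3/2) = 147368 + (-9/(16 + 5*(-19/12))**2 - 3/2) = 147368 + (-9/(16 - 95/12)**2 - 3/2) = 147368 + (-9/(97/12)**2 - 3/2) = 147368 + (-9*144/9409 - 3/2) = 147368 + (-1296/9409 - 3/2) = 147368 - 30819/18818 = 2773140205/18818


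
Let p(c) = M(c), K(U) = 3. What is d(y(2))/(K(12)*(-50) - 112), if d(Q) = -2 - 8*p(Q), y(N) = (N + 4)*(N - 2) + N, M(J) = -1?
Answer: -3/131 ≈ -0.022901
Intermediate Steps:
p(c) = -1
y(N) = N + (-2 + N)*(4 + N) (y(N) = (4 + N)*(-2 + N) + N = (-2 + N)*(4 + N) + N = N + (-2 + N)*(4 + N))
d(Q) = 6 (d(Q) = -2 - 8*(-1) = -2 + 8 = 6)
d(y(2))/(K(12)*(-50) - 112) = 6/(3*(-50) - 112) = 6/(-150 - 112) = 6/(-262) = 6*(-1/262) = -3/131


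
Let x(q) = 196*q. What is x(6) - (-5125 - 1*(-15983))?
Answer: -9682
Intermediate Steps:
x(6) - (-5125 - 1*(-15983)) = 196*6 - (-5125 - 1*(-15983)) = 1176 - (-5125 + 15983) = 1176 - 1*10858 = 1176 - 10858 = -9682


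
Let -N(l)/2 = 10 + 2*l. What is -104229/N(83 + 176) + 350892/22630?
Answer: 454874037/3982880 ≈ 114.21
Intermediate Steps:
N(l) = -20 - 4*l (N(l) = -2*(10 + 2*l) = -20 - 4*l)
-104229/N(83 + 176) + 350892/22630 = -104229/(-20 - 4*(83 + 176)) + 350892/22630 = -104229/(-20 - 4*259) + 350892*(1/22630) = -104229/(-20 - 1036) + 175446/11315 = -104229/(-1056) + 175446/11315 = -104229*(-1/1056) + 175446/11315 = 34743/352 + 175446/11315 = 454874037/3982880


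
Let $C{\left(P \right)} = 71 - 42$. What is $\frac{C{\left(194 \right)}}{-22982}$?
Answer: $- \frac{29}{22982} \approx -0.0012619$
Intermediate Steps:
$C{\left(P \right)} = 29$
$\frac{C{\left(194 \right)}}{-22982} = \frac{29}{-22982} = 29 \left(- \frac{1}{22982}\right) = - \frac{29}{22982}$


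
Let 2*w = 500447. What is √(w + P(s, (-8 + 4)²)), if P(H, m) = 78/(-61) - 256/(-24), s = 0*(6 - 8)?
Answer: √33520196742/366 ≈ 500.23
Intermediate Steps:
w = 500447/2 (w = (½)*500447 = 500447/2 ≈ 2.5022e+5)
s = 0 (s = 0*(-2) = 0)
P(H, m) = 1718/183 (P(H, m) = 78*(-1/61) - 256*(-1/24) = -78/61 + 32/3 = 1718/183)
√(w + P(s, (-8 + 4)²)) = √(500447/2 + 1718/183) = √(91585237/366) = √33520196742/366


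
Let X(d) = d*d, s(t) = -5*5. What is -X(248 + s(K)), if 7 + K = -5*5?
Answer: -49729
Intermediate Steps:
K = -32 (K = -7 - 5*5 = -7 - 25 = -32)
s(t) = -25
X(d) = d**2
-X(248 + s(K)) = -(248 - 25)**2 = -1*223**2 = -1*49729 = -49729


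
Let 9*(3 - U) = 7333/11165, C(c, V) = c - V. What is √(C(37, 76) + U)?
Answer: I*√40470813845/33495 ≈ 6.0061*I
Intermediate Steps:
U = 294122/100485 (U = 3 - 7333/(9*11165) = 3 - ⅑*7333/11165 = 3 - 7333/100485 = 294122/100485 ≈ 2.9270)
√(C(37, 76) + U) = √((37 - 1*76) + 294122/100485) = √((37 - 76) + 294122/100485) = √(-39 + 294122/100485) = √(-3624793/100485) = I*√40470813845/33495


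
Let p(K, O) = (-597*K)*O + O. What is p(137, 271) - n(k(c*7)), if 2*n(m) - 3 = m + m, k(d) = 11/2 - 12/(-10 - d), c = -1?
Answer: -22164559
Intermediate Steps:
p(K, O) = O - 597*K*O (p(K, O) = -597*K*O + O = O - 597*K*O)
k(d) = 11/2 - 12/(-10 - d) (k(d) = 11*(½) - 12/(-10 - d) = 11/2 - 12/(-10 - d))
n(m) = 3/2 + m (n(m) = 3/2 + (m + m)/2 = 3/2 + (2*m)/2 = 3/2 + m)
p(137, 271) - n(k(c*7)) = 271*(1 - 597*137) - (3/2 + (134 + 11*(-1*7))/(2*(10 - 1*7))) = 271*(1 - 81789) - (3/2 + (134 + 11*(-7))/(2*(10 - 7))) = 271*(-81788) - (3/2 + (½)*(134 - 77)/3) = -22164548 - (3/2 + (½)*(⅓)*57) = -22164548 - (3/2 + 19/2) = -22164548 - 1*11 = -22164548 - 11 = -22164559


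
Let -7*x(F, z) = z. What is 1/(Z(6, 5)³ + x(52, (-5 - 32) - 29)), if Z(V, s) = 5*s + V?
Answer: 7/208603 ≈ 3.3557e-5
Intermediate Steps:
x(F, z) = -z/7
Z(V, s) = V + 5*s
1/(Z(6, 5)³ + x(52, (-5 - 32) - 29)) = 1/((6 + 5*5)³ - ((-5 - 32) - 29)/7) = 1/((6 + 25)³ - (-37 - 29)/7) = 1/(31³ - ⅐*(-66)) = 1/(29791 + 66/7) = 1/(208603/7) = 7/208603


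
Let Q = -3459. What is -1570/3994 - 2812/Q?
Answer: 2900249/6907623 ≈ 0.41986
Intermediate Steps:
-1570/3994 - 2812/Q = -1570/3994 - 2812/(-3459) = -1570*1/3994 - 2812*(-1/3459) = -785/1997 + 2812/3459 = 2900249/6907623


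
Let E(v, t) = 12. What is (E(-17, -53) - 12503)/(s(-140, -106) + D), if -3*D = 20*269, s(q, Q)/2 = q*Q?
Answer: -37473/83660 ≈ -0.44792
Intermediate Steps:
s(q, Q) = 2*Q*q (s(q, Q) = 2*(q*Q) = 2*(Q*q) = 2*Q*q)
D = -5380/3 (D = -20*269/3 = -⅓*5380 = -5380/3 ≈ -1793.3)
(E(-17, -53) - 12503)/(s(-140, -106) + D) = (12 - 12503)/(2*(-106)*(-140) - 5380/3) = -12491/(29680 - 5380/3) = -12491/83660/3 = -12491*3/83660 = -37473/83660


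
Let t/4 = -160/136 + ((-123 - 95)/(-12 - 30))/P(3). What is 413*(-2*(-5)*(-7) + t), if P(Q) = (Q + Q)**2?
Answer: -14052443/459 ≈ -30615.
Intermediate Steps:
P(Q) = 4*Q**2 (P(Q) = (2*Q)**2 = 4*Q**2)
t = -13267/3213 (t = 4*(-160/136 + ((-123 - 95)/(-12 - 30))/((4*3**2))) = 4*(-160*1/136 + (-218/(-42))/((4*9))) = 4*(-20/17 - 218*(-1/42)/36) = 4*(-20/17 + (109/21)*(1/36)) = 4*(-20/17 + 109/756) = 4*(-13267/12852) = -13267/3213 ≈ -4.1292)
413*(-2*(-5)*(-7) + t) = 413*(-2*(-5)*(-7) - 13267/3213) = 413*(10*(-7) - 13267/3213) = 413*(-70 - 13267/3213) = 413*(-238177/3213) = -14052443/459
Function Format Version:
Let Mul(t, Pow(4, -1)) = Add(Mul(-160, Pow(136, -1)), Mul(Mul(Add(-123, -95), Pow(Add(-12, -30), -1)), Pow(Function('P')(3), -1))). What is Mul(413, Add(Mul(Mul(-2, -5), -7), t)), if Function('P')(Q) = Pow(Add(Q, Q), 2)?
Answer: Rational(-14052443, 459) ≈ -30615.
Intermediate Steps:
Function('P')(Q) = Mul(4, Pow(Q, 2)) (Function('P')(Q) = Pow(Mul(2, Q), 2) = Mul(4, Pow(Q, 2)))
t = Rational(-13267, 3213) (t = Mul(4, Add(Mul(-160, Pow(136, -1)), Mul(Mul(Add(-123, -95), Pow(Add(-12, -30), -1)), Pow(Mul(4, Pow(3, 2)), -1)))) = Mul(4, Add(Mul(-160, Rational(1, 136)), Mul(Mul(-218, Pow(-42, -1)), Pow(Mul(4, 9), -1)))) = Mul(4, Add(Rational(-20, 17), Mul(Mul(-218, Rational(-1, 42)), Pow(36, -1)))) = Mul(4, Add(Rational(-20, 17), Mul(Rational(109, 21), Rational(1, 36)))) = Mul(4, Add(Rational(-20, 17), Rational(109, 756))) = Mul(4, Rational(-13267, 12852)) = Rational(-13267, 3213) ≈ -4.1292)
Mul(413, Add(Mul(Mul(-2, -5), -7), t)) = Mul(413, Add(Mul(Mul(-2, -5), -7), Rational(-13267, 3213))) = Mul(413, Add(Mul(10, -7), Rational(-13267, 3213))) = Mul(413, Add(-70, Rational(-13267, 3213))) = Mul(413, Rational(-238177, 3213)) = Rational(-14052443, 459)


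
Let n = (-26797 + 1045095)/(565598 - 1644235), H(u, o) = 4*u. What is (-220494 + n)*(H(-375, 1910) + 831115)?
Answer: -197310658038164240/1078637 ≈ -1.8293e+11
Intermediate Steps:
n = -1018298/1078637 (n = 1018298/(-1078637) = 1018298*(-1/1078637) = -1018298/1078637 ≈ -0.94406)
(-220494 + n)*(H(-375, 1910) + 831115) = (-220494 - 1018298/1078637)*(4*(-375) + 831115) = -237834004976*(-1500 + 831115)/1078637 = -237834004976/1078637*829615 = -197310658038164240/1078637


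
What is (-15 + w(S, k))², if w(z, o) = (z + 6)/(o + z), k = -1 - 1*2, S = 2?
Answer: 529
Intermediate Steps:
k = -3 (k = -1 - 2 = -3)
w(z, o) = (6 + z)/(o + z)
(-15 + w(S, k))² = (-15 + (6 + 2)/(-3 + 2))² = (-15 + 8/(-1))² = (-15 - 1*8)² = (-15 - 8)² = (-23)² = 529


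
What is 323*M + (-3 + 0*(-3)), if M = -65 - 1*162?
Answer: -73324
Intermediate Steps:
M = -227 (M = -65 - 162 = -227)
323*M + (-3 + 0*(-3)) = 323*(-227) + (-3 + 0*(-3)) = -73321 + (-3 + 0) = -73321 - 3 = -73324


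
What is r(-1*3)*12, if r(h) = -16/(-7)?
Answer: 192/7 ≈ 27.429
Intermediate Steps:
r(h) = 16/7 (r(h) = -16*(-⅐) = 16/7)
r(-1*3)*12 = (16/7)*12 = 192/7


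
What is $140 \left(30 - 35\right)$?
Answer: $-700$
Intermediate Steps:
$140 \left(30 - 35\right) = 140 \left(-5\right) = -700$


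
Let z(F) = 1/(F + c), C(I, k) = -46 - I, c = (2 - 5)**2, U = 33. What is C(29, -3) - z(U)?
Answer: -3151/42 ≈ -75.024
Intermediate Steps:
c = 9 (c = (-3)**2 = 9)
z(F) = 1/(9 + F) (z(F) = 1/(F + 9) = 1/(9 + F))
C(29, -3) - z(U) = (-46 - 1*29) - 1/(9 + 33) = (-46 - 29) - 1/42 = -75 - 1*1/42 = -75 - 1/42 = -3151/42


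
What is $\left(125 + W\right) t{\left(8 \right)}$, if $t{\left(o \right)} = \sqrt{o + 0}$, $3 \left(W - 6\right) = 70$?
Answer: $\frac{926 \sqrt{2}}{3} \approx 436.52$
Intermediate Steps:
$W = \frac{88}{3}$ ($W = 6 + \frac{1}{3} \cdot 70 = 6 + \frac{70}{3} = \frac{88}{3} \approx 29.333$)
$t{\left(o \right)} = \sqrt{o}$
$\left(125 + W\right) t{\left(8 \right)} = \left(125 + \frac{88}{3}\right) \sqrt{8} = \frac{463 \cdot 2 \sqrt{2}}{3} = \frac{926 \sqrt{2}}{3}$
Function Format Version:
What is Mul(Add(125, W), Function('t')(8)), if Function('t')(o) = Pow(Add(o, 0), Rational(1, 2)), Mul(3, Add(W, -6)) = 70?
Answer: Mul(Rational(926, 3), Pow(2, Rational(1, 2))) ≈ 436.52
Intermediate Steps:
W = Rational(88, 3) (W = Add(6, Mul(Rational(1, 3), 70)) = Add(6, Rational(70, 3)) = Rational(88, 3) ≈ 29.333)
Function('t')(o) = Pow(o, Rational(1, 2))
Mul(Add(125, W), Function('t')(8)) = Mul(Add(125, Rational(88, 3)), Pow(8, Rational(1, 2))) = Mul(Rational(463, 3), Mul(2, Pow(2, Rational(1, 2)))) = Mul(Rational(926, 3), Pow(2, Rational(1, 2)))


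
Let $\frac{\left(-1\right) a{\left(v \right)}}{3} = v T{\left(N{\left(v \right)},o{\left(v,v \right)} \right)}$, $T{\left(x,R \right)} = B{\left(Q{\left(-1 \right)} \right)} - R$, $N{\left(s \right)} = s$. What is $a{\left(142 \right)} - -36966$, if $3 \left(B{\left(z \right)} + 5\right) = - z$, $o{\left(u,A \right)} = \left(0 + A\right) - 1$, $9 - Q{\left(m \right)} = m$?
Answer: $100582$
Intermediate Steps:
$Q{\left(m \right)} = 9 - m$
$o{\left(u,A \right)} = -1 + A$ ($o{\left(u,A \right)} = A - 1 = -1 + A$)
$B{\left(z \right)} = -5 - \frac{z}{3}$ ($B{\left(z \right)} = -5 + \frac{\left(-1\right) z}{3} = -5 - \frac{z}{3}$)
$T{\left(x,R \right)} = - \frac{25}{3} - R$ ($T{\left(x,R \right)} = \left(-5 - \frac{9 - -1}{3}\right) - R = \left(-5 - \frac{9 + 1}{3}\right) - R = \left(-5 - \frac{10}{3}\right) - R = - \frac{25}{3} - R$)
$a{\left(v \right)} = - 3 v \left(- \frac{22}{3} - v\right)$ ($a{\left(v \right)} = - 3 v \left(- \frac{25}{3} - \left(-1 + v\right)\right) = - 3 v \left(- \frac{22}{3} - v\right)$)
$a{\left(142 \right)} - -36966 = 142 \left(22 + 3 \cdot 142\right) - -36966 = 142 \left(22 + 426\right) + 36966 = 142 \cdot 448 + 36966 = 63616 + 36966 = 100582$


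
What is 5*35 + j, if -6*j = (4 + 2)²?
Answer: 169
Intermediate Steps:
j = -6 (j = -(4 + 2)²/6 = -⅙*6² = -⅙*36 = -6)
5*35 + j = 5*35 - 6 = 175 - 6 = 169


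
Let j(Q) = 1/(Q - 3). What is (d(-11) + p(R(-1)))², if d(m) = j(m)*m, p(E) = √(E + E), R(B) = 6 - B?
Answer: 2865/196 + 11*√14/7 ≈ 20.497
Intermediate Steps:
j(Q) = 1/(-3 + Q)
p(E) = √2*√E (p(E) = √(2*E) = √2*√E)
d(m) = m/(-3 + m)
(d(-11) + p(R(-1)))² = (-11/(-3 - 11) + √2*√(6 - 1*(-1)))² = (-11/(-14) + √2*√(6 + 1))² = (-11*(-1/14) + √2*√7)² = (11/14 + √14)²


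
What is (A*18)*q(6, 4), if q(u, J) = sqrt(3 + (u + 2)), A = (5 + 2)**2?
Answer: 882*sqrt(11) ≈ 2925.3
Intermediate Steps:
A = 49 (A = 7**2 = 49)
q(u, J) = sqrt(5 + u) (q(u, J) = sqrt(3 + (2 + u)) = sqrt(5 + u))
(A*18)*q(6, 4) = (49*18)*sqrt(5 + 6) = 882*sqrt(11)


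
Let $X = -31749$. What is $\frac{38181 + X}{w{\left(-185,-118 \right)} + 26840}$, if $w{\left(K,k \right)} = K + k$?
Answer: $\frac{6432}{26537} \approx 0.24238$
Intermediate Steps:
$\frac{38181 + X}{w{\left(-185,-118 \right)} + 26840} = \frac{38181 - 31749}{\left(-185 - 118\right) + 26840} = \frac{6432}{-303 + 26840} = \frac{6432}{26537}$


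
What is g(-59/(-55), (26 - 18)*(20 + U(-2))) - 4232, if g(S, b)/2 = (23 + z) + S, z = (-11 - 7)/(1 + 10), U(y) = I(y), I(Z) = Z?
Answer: -230292/55 ≈ -4187.1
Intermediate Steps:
U(y) = y
z = -18/11 ≈ -1.6364
g(S, b) = 470/11 + 2*S (g(S, b) = 2*((23 - 18/11) + S) = 2*(235/11 + S) = 470/11 + 2*S)
g(-59/(-55), (26 - 18)*(20 + U(-2))) - 4232 = (470/11 + 2*(-59/(-55))) - 4232 = (470/11 + 2*(-59*(-1/55))) - 4232 = (470/11 + 2*(59/55)) - 4232 = (470/11 + 118/55) - 4232 = 2468/55 - 4232 = -230292/55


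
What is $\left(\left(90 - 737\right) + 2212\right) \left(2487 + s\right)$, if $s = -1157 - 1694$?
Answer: $-569660$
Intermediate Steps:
$s = -2851$ ($s = -1157 - 1694 = -2851$)
$\left(\left(90 - 737\right) + 2212\right) \left(2487 + s\right) = \left(\left(90 - 737\right) + 2212\right) \left(2487 - 2851\right) = \left(\left(90 - 737\right) + 2212\right) \left(-364\right) = \left(-647 + 2212\right) \left(-364\right) = 1565 \left(-364\right) = -569660$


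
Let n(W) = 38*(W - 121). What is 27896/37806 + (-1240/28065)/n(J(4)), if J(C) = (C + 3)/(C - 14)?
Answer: 603441992324/817803003099 ≈ 0.73788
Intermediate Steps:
J(C) = (3 + C)/(-14 + C)
n(W) = -4598 + 38*W (n(W) = 38*(-121 + W) = -4598 + 38*W)
27896/37806 + (-1240/28065)/n(J(4)) = 27896/37806 + (-1240/28065)/(-4598 + 38*((3 + 4)/(-14 + 4))) = 27896*(1/37806) + (-1240*1/28065)/(-4598 + 38*(7/(-10))) = 13948/18903 - 248/(5613*(-4598 + 38*(-⅒*7))) = 13948/18903 - 248/(5613*(-4598 + 38*(-7/10))) = 13948/18903 - 248/(5613*(-4598 - 133/5)) = 13948/18903 - 248/(5613*(-23123/5)) = 13948/18903 - 248/5613*(-5/23123) = 13948/18903 + 1240/129789399 = 603441992324/817803003099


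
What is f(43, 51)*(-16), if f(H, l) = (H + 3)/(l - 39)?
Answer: -184/3 ≈ -61.333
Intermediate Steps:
f(H, l) = (3 + H)/(-39 + l)
f(43, 51)*(-16) = ((3 + 43)/(-39 + 51))*(-16) = (46/12)*(-16) = ((1/12)*46)*(-16) = (23/6)*(-16) = -184/3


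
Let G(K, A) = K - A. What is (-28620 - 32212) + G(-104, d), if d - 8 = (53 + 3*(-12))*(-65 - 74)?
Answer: -58581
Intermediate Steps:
d = -2355 (d = 8 + (53 + 3*(-12))*(-65 - 74) = 8 + (53 - 36)*(-139) = 8 + 17*(-139) = 8 - 2363 = -2355)
(-28620 - 32212) + G(-104, d) = (-28620 - 32212) + (-104 - 1*(-2355)) = -60832 + (-104 + 2355) = -60832 + 2251 = -58581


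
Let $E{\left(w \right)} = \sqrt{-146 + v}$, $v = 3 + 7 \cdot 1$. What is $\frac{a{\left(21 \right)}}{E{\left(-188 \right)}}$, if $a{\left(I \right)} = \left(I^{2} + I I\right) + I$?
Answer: $- \frac{903 i \sqrt{34}}{68} \approx - 77.432 i$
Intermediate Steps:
$a{\left(I \right)} = I + 2 I^{2}$ ($a{\left(I \right)} = \left(I^{2} + I^{2}\right) + I = 2 I^{2} + I = I + 2 I^{2}$)
$v = 10$ ($v = 3 + 7 = 10$)
$E{\left(w \right)} = 2 i \sqrt{34}$ ($E{\left(w \right)} = \sqrt{-146 + 10} = \sqrt{-136} = 2 i \sqrt{34}$)
$\frac{a{\left(21 \right)}}{E{\left(-188 \right)}} = \frac{21 \left(1 + 2 \cdot 21\right)}{2 i \sqrt{34}} = 21 \left(1 + 42\right) \left(- \frac{i \sqrt{34}}{68}\right) = 21 \cdot 43 \left(- \frac{i \sqrt{34}}{68}\right) = 903 \left(- \frac{i \sqrt{34}}{68}\right) = - \frac{903 i \sqrt{34}}{68}$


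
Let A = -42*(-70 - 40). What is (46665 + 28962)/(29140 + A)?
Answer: 75627/33760 ≈ 2.2401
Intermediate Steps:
A = 4620 (A = -42*(-110) = 4620)
(46665 + 28962)/(29140 + A) = (46665 + 28962)/(29140 + 4620) = 75627/33760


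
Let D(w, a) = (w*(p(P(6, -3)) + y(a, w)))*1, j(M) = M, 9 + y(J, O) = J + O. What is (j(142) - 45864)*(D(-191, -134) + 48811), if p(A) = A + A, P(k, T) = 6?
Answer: -5043730986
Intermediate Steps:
p(A) = 2*A
y(J, O) = -9 + J + O (y(J, O) = -9 + (J + O) = -9 + J + O)
D(w, a) = w*(3 + a + w) (D(w, a) = (w*(2*6 + (-9 + a + w)))*1 = (w*(12 + (-9 + a + w)))*1 = (w*(3 + a + w))*1 = w*(3 + a + w))
(j(142) - 45864)*(D(-191, -134) + 48811) = (142 - 45864)*(-191*(3 - 134 - 191) + 48811) = -45722*(-191*(-322) + 48811) = -45722*(61502 + 48811) = -45722*110313 = -5043730986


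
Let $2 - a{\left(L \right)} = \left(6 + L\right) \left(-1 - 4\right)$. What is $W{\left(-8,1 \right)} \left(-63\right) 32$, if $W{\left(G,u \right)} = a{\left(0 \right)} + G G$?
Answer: $-193536$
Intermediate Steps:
$a{\left(L \right)} = 32 + 5 L$ ($a{\left(L \right)} = 2 - \left(6 + L\right) \left(-1 - 4\right) = 2 - \left(6 + L\right) \left(-5\right) = 2 - \left(-30 - 5 L\right) = 2 + \left(30 + 5 L\right) = 32 + 5 L$)
$W{\left(G,u \right)} = 32 + G^{2}$ ($W{\left(G,u \right)} = \left(32 + 5 \cdot 0\right) + G G = \left(32 + 0\right) + G^{2} = 32 + G^{2}$)
$W{\left(-8,1 \right)} \left(-63\right) 32 = \left(32 + \left(-8\right)^{2}\right) \left(-63\right) 32 = \left(32 + 64\right) \left(-63\right) 32 = 96 \left(-63\right) 32 = \left(-6048\right) 32 = -193536$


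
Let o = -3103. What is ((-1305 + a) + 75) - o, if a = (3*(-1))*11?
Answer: 1840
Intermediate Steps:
a = -33 (a = -3*11 = -33)
((-1305 + a) + 75) - o = ((-1305 - 33) + 75) - 1*(-3103) = (-1338 + 75) + 3103 = -1263 + 3103 = 1840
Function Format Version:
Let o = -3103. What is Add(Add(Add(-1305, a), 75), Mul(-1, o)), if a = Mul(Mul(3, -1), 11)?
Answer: 1840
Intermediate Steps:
a = -33 (a = Mul(-3, 11) = -33)
Add(Add(Add(-1305, a), 75), Mul(-1, o)) = Add(Add(Add(-1305, -33), 75), Mul(-1, -3103)) = Add(Add(-1338, 75), 3103) = Add(-1263, 3103) = 1840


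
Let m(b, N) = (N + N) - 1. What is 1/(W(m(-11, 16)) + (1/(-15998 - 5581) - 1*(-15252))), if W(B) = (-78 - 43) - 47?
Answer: 21579/325497635 ≈ 6.6295e-5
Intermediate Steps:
m(b, N) = -1 + 2*N (m(b, N) = 2*N - 1 = -1 + 2*N)
W(B) = -168 (W(B) = -121 - 47 = -168)
1/(W(m(-11, 16)) + (1/(-15998 - 5581) - 1*(-15252))) = 1/(-168 + (1/(-15998 - 5581) - 1*(-15252))) = 1/(-168 + (1/(-21579) + 15252)) = 1/(-168 + (-1/21579 + 15252)) = 1/(-168 + 329122907/21579) = 1/(325497635/21579) = 21579/325497635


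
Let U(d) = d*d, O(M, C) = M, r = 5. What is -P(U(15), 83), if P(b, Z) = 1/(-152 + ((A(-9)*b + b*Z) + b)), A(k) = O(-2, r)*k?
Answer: -1/22798 ≈ -4.3863e-5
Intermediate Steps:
U(d) = d²
A(k) = -2*k
P(b, Z) = 1/(-152 + 19*b + Z*b) (P(b, Z) = 1/(-152 + (((-2*(-9))*b + b*Z) + b)) = 1/(-152 + ((18*b + Z*b) + b)) = 1/(-152 + (19*b + Z*b)) = 1/(-152 + 19*b + Z*b))
-P(U(15), 83) = -1/(-152 + 19*15² + 83*15²) = -1/(-152 + 19*225 + 83*225) = -1/(-152 + 4275 + 18675) = -1/22798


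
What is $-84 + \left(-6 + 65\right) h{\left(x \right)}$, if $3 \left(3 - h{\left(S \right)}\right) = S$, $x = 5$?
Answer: $- \frac{16}{3} \approx -5.3333$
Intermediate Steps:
$h{\left(S \right)} = 3 - \frac{S}{3}$
$-84 + \left(-6 + 65\right) h{\left(x \right)} = -84 + \left(-6 + 65\right) \left(3 - \frac{5}{3}\right) = -84 + 59 \left(3 - \frac{5}{3}\right) = -84 + 59 \cdot \frac{4}{3} = -84 + \frac{236}{3} = - \frac{16}{3}$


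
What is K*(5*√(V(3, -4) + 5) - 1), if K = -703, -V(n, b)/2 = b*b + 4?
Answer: 703 - 3515*I*√35 ≈ 703.0 - 20795.0*I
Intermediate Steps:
V(n, b) = -8 - 2*b² (V(n, b) = -2*(b*b + 4) = -2*(b² + 4) = -2*(4 + b²) = -8 - 2*b²)
K*(5*√(V(3, -4) + 5) - 1) = -703*(5*√((-8 - 2*(-4)²) + 5) - 1) = -703*(5*√((-8 - 2*16) + 5) - 1) = -703*(5*√((-8 - 32) + 5) - 1) = -703*(5*√(-40 + 5) - 1) = -703*(5*√(-35) - 1) = -703*(5*(I*√35) - 1) = -703*(5*I*√35 - 1) = -703*(-1 + 5*I*√35) = 703 - 3515*I*√35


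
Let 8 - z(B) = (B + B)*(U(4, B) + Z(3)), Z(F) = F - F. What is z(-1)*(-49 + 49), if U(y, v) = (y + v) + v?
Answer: 0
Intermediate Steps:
U(y, v) = y + 2*v (U(y, v) = (v + y) + v = y + 2*v)
Z(F) = 0
z(B) = 8 - 2*B*(4 + 2*B) (z(B) = 8 - (B + B)*((4 + 2*B) + 0) = 8 - 2*B*(4 + 2*B))
z(-1)*(-49 + 49) = (8 - 4*(-1)*(2 - 1))*(-49 + 49) = (8 - 4*(-1)*1)*0 = (8 + 4)*0 = 12*0 = 0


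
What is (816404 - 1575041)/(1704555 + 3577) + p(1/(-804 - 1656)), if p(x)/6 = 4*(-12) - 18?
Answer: -677178909/1708132 ≈ -396.44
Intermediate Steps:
p(x) = -396 (p(x) = 6*(4*(-12) - 18) = 6*(-48 - 18) = 6*(-66) = -396)
(816404 - 1575041)/(1704555 + 3577) + p(1/(-804 - 1656)) = (816404 - 1575041)/(1704555 + 3577) - 396 = -758637/1708132 - 396 = -677178909/1708132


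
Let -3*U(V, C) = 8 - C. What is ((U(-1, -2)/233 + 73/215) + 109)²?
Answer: 269942994123364/22585581225 ≈ 11952.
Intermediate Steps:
U(V, C) = -8/3 + C/3 (U(V, C) = -(8 - C)/3 = -8/3 + C/3)
((U(-1, -2)/233 + 73/215) + 109)² = (((-8/3 + (⅓)*(-2))/233 + 73/215) + 109)² = (((-8/3 - ⅔)*(1/233) + 73*(1/215)) + 109)² = ((-10/3*1/233 + 73/215) + 109)² = ((-10/699 + 73/215) + 109)² = (48877/150285 + 109)² = (16429942/150285)² = 269942994123364/22585581225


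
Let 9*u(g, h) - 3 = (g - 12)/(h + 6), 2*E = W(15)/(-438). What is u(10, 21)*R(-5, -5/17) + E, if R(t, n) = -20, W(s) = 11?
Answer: -462251/70956 ≈ -6.5146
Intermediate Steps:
E = -11/876 (E = (11/(-438))/2 = (11*(-1/438))/2 = (½)*(-11/438) = -11/876 ≈ -0.012557)
u(g, h) = ⅓ + (-12 + g)/(9*(6 + h)) (u(g, h) = ⅓ + ((g - 12)/(h + 6))/9 = ⅓ + ((-12 + g)/(6 + h))/9 = ⅓ + (-12 + g)/(9*(6 + h)))
u(10, 21)*R(-5, -5/17) + E = ((6 + 10 + 3*21)/(9*(6 + 21)))*(-20) - 11/876 = ((⅑)*(6 + 10 + 63)/27)*(-20) - 11/876 = ((⅑)*(1/27)*79)*(-20) - 11/876 = (79/243)*(-20) - 11/876 = -1580/243 - 11/876 = -462251/70956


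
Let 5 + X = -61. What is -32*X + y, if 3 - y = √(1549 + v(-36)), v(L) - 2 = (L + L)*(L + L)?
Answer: 2115 - √6735 ≈ 2032.9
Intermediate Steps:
X = -66 (X = -5 - 61 = -66)
v(L) = 2 + 4*L² (v(L) = 2 + (L + L)*(L + L) = 2 + (2*L)*(2*L) = 2 + 4*L²)
y = 3 - √6735 (y = 3 - √(1549 + (2 + 4*(-36)²)) = 3 - √(1549 + (2 + 4*1296)) = 3 - √(1549 + (2 + 5184)) = 3 - √(1549 + 5186) = 3 - √6735 ≈ -79.067)
-32*X + y = -32*(-66) + (3 - √6735) = 2112 + (3 - √6735) = 2115 - √6735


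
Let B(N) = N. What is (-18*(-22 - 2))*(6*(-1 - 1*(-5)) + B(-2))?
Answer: 9504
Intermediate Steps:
(-18*(-22 - 2))*(6*(-1 - 1*(-5)) + B(-2)) = (-18*(-22 - 2))*(6*(-1 - 1*(-5)) - 2) = (-18*(-24))*(6*(-1 + 5) - 2) = 432*(6*4 - 2) = 432*(24 - 2) = 432*22 = 9504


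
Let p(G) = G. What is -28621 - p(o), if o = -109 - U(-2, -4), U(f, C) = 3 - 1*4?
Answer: -28513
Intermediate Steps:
U(f, C) = -1 (U(f, C) = 3 - 4 = -1)
o = -108 (o = -109 - 1*(-1) = -109 + 1 = -108)
-28621 - p(o) = -28621 - 1*(-108) = -28621 + 108 = -28513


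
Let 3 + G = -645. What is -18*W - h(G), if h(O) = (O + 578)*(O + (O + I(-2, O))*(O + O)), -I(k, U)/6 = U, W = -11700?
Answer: -293767560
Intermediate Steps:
I(k, U) = -6*U
G = -648 (G = -3 - 645 = -648)
h(O) = (578 + O)*(O - 10*O²) (h(O) = (O + 578)*(O + (O - 6*O)*(O + O)) = (578 + O)*(O + (-5*O)*(2*O)) = (578 + O)*(O - 10*O²))
-18*W - h(G) = -18*(-11700) - (-648)*(578 - 5779*(-648) - 10*(-648)²) = 210600 - (-648)*(578 + 3744792 - 10*419904) = 210600 - (-648)*(578 + 3744792 - 4199040) = 210600 - (-648)*(-453670) = 210600 - 1*293978160 = 210600 - 293978160 = -293767560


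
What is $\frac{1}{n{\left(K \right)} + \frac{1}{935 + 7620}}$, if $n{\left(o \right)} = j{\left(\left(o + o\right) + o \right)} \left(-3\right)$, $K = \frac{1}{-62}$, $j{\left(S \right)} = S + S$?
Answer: $\frac{265205}{77026} \approx 3.4431$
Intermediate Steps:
$j{\left(S \right)} = 2 S$
$K = - \frac{1}{62} \approx -0.016129$
$n{\left(o \right)} = - 18 o$ ($n{\left(o \right)} = 2 \left(\left(o + o\right) + o\right) \left(-3\right) = 2 \left(2 o + o\right) \left(-3\right) = 2 \cdot 3 o \left(-3\right) = 6 o \left(-3\right) = - 18 o$)
$\frac{1}{n{\left(K \right)} + \frac{1}{935 + 7620}} = \frac{1}{\left(-18\right) \left(- \frac{1}{62}\right) + \frac{1}{935 + 7620}} = \frac{1}{\frac{9}{31} + \frac{1}{8555}} = \frac{1}{\frac{77026}{265205}} = \frac{265205}{77026}$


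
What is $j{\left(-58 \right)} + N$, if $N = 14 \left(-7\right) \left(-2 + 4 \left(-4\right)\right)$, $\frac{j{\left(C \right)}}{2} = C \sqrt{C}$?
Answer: $1764 - 116 i \sqrt{58} \approx 1764.0 - 883.43 i$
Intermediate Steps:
$j{\left(C \right)} = 2 C^{\frac{3}{2}}$ ($j{\left(C \right)} = 2 C \sqrt{C} = 2 C^{\frac{3}{2}}$)
$N = 1764$ ($N = - 98 \left(-2 - 16\right) = \left(-98\right) \left(-18\right) = 1764$)
$j{\left(-58 \right)} + N = 2 \left(-58\right)^{\frac{3}{2}} + 1764 = 2 \left(- 58 i \sqrt{58}\right) + 1764 = - 116 i \sqrt{58} + 1764 = 1764 - 116 i \sqrt{58}$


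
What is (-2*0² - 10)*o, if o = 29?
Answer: -290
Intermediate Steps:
(-2*0² - 10)*o = (-2*0² - 10)*29 = (-2*0 - 10)*29 = (0 - 10)*29 = -10*29 = -290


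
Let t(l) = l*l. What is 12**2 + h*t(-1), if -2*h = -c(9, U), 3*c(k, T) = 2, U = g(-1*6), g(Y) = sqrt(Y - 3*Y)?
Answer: 433/3 ≈ 144.33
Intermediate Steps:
g(Y) = sqrt(2)*sqrt(-Y) (g(Y) = sqrt(-2*Y) = sqrt(2)*sqrt(-Y))
t(l) = l**2
U = 2*sqrt(3) (U = sqrt(2)*sqrt(-(-1)*6) = sqrt(2)*sqrt(-1*(-6)) = sqrt(2)*sqrt(6) = 2*sqrt(3) ≈ 3.4641)
c(k, T) = 2/3 (c(k, T) = (1/3)*2 = 2/3)
h = 1/3 (h = -(-1)*2/(2*3) = -1/2*(-2/3) = 1/3 ≈ 0.33333)
12**2 + h*t(-1) = 12**2 + (1/3)*(-1)**2 = 144 + (1/3)*1 = 144 + 1/3 = 433/3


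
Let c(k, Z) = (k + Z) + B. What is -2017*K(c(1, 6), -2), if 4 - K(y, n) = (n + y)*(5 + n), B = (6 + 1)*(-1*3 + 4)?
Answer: 64544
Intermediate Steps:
B = 7 (B = 7*(-3 + 4) = 7*1 = 7)
c(k, Z) = 7 + Z + k (c(k, Z) = (k + Z) + 7 = (Z + k) + 7 = 7 + Z + k)
K(y, n) = 4 - (5 + n)*(n + y) (K(y, n) = 4 - (n + y)*(5 + n) = 4 - (5 + n)*(n + y))
-2017*K(c(1, 6), -2) = -2017*(4 - 1*(-2)² - 5*(-2) - 5*(7 + 6 + 1) - 1*(-2)*(7 + 6 + 1)) = -2017*(4 - 1*4 + 10 - 5*14 - 1*(-2)*14) = -2017*(4 - 4 + 10 - 70 + 28) = -2017*(-32) = 64544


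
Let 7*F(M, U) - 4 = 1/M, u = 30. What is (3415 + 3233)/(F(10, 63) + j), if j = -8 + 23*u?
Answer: 155120/15927 ≈ 9.7394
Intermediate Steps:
F(M, U) = 4/7 + 1/(7*M)
j = 682 (j = -8 + 23*30 = -8 + 690 = 682)
(3415 + 3233)/(F(10, 63) + j) = (3415 + 3233)/((⅐)*(1 + 4*10)/10 + 682) = 6648/((⅐)*(⅒)*(1 + 40) + 682) = 6648/((⅐)*(⅒)*41 + 682) = 6648/(41/70 + 682) = 6648/(47781/70) = 6648*(70/47781) = 155120/15927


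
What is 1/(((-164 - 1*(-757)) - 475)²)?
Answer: 1/13924 ≈ 7.1818e-5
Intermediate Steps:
1/(((-164 - 1*(-757)) - 475)²) = 1/(((-164 + 757) - 475)²) = 1/((593 - 475)²) = 1/(118²) = 1/13924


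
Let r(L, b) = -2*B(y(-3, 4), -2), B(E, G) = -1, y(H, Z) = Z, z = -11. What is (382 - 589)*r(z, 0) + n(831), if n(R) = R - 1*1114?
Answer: -697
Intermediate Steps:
r(L, b) = 2 (r(L, b) = -2*(-1) = 2)
n(R) = -1114 + R (n(R) = R - 1114 = -1114 + R)
(382 - 589)*r(z, 0) + n(831) = (382 - 589)*2 + (-1114 + 831) = -207*2 - 283 = -414 - 283 = -697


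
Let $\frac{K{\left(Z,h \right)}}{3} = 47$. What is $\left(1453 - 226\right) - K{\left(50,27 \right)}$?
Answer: $1086$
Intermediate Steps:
$K{\left(Z,h \right)} = 141$ ($K{\left(Z,h \right)} = 3 \cdot 47 = 141$)
$\left(1453 - 226\right) - K{\left(50,27 \right)} = \left(1453 - 226\right) - 141 = 1227 - 141 = 1086$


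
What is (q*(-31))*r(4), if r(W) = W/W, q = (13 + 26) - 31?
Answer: -248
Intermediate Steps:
q = 8 (q = 39 - 31 = 8)
r(W) = 1
(q*(-31))*r(4) = (8*(-31))*1 = -248*1 = -248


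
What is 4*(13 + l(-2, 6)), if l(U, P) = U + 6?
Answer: 68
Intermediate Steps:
l(U, P) = 6 + U
4*(13 + l(-2, 6)) = 4*(13 + (6 - 2)) = 4*(13 + 4) = 4*17 = 68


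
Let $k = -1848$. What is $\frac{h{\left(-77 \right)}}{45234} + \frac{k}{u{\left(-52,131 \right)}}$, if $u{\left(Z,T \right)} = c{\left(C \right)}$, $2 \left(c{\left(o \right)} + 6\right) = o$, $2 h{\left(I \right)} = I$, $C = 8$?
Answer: $\frac{11941765}{12924} \approx 924.0$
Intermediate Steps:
$h{\left(I \right)} = \frac{I}{2}$
$c{\left(o \right)} = -6 + \frac{o}{2}$
$u{\left(Z,T \right)} = -2$ ($u{\left(Z,T \right)} = -6 + \frac{1}{2} \cdot 8 = -6 + 4 = -2$)
$\frac{h{\left(-77 \right)}}{45234} + \frac{k}{u{\left(-52,131 \right)}} = \frac{\frac{1}{2} \left(-77\right)}{45234} - \frac{1848}{-2} = \left(- \frac{77}{2}\right) \frac{1}{45234} - -924 = - \frac{11}{12924} + 924 = \frac{11941765}{12924}$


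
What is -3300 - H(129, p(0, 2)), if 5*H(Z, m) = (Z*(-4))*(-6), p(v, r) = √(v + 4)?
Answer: -19596/5 ≈ -3919.2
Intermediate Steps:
p(v, r) = √(4 + v)
H(Z, m) = 24*Z/5 (H(Z, m) = ((Z*(-4))*(-6))/5 = (-4*Z*(-6))/5 = (24*Z)/5 = 24*Z/5)
-3300 - H(129, p(0, 2)) = -3300 - 24*129/5 = -3300 - 1*3096/5 = -3300 - 3096/5 = -19596/5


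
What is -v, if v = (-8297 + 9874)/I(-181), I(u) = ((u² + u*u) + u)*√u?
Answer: 83*I*√181/622459 ≈ 0.0017939*I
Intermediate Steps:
I(u) = √u*(u + 2*u²) (I(u) = ((u² + u²) + u)*√u = (2*u² + u)*√u = (u + 2*u²)*√u = √u*(u + 2*u²))
v = -83*I*√181/622459 (v = (-8297 + 9874)/(((-181)^(3/2)*(1 + 2*(-181)))) = 1577/(((-181*I*√181)*(1 - 362))) = 1577/((-181*I*√181*(-361))) = 1577/((65341*I*√181)) = 1577*(-I*√181/11826721) = -83*I*√181/622459 ≈ -0.0017939*I)
-v = -(-83)*I*√181/622459 = 83*I*√181/622459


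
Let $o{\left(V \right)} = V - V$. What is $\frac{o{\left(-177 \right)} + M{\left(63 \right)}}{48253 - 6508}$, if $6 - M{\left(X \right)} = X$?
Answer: $- \frac{19}{13915} \approx -0.0013654$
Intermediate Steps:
$M{\left(X \right)} = 6 - X$
$o{\left(V \right)} = 0$
$\frac{o{\left(-177 \right)} + M{\left(63 \right)}}{48253 - 6508} = \frac{0 + \left(6 - 63\right)}{48253 - 6508} = \frac{0 + \left(6 - 63\right)}{41745} = \left(0 - 57\right) \frac{1}{41745} = \left(-57\right) \frac{1}{41745} = - \frac{19}{13915}$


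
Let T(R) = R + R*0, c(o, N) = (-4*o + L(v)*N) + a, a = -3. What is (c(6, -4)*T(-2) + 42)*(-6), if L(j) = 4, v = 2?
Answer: -768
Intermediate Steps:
c(o, N) = -3 - 4*o + 4*N (c(o, N) = (-4*o + 4*N) - 3 = -3 - 4*o + 4*N)
T(R) = R (T(R) = R + 0 = R)
(c(6, -4)*T(-2) + 42)*(-6) = ((-3 - 4*6 + 4*(-4))*(-2) + 42)*(-6) = ((-3 - 24 - 16)*(-2) + 42)*(-6) = (-43*(-2) + 42)*(-6) = (86 + 42)*(-6) = 128*(-6) = -768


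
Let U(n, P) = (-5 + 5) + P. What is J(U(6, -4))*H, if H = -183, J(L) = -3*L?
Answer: -2196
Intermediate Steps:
U(n, P) = P (U(n, P) = 0 + P = P)
J(U(6, -4))*H = -3*(-4)*(-183) = 12*(-183) = -2196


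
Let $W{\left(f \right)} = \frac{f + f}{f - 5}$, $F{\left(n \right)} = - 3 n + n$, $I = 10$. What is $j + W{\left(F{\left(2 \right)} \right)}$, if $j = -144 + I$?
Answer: $- \frac{1198}{9} \approx -133.11$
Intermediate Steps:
$F{\left(n \right)} = - 2 n$
$W{\left(f \right)} = \frac{2 f}{-5 + f}$
$j = -134$ ($j = -144 + 10 = -134$)
$j + W{\left(F{\left(2 \right)} \right)} = -134 + \frac{2 \left(\left(-2\right) 2\right)}{-5 - 4} = -134 + 2 \left(-4\right) \frac{1}{-5 - 4} = -134 + 2 \left(-4\right) \frac{1}{-9} = -134 + 2 \left(-4\right) \left(- \frac{1}{9}\right) = -134 + \frac{8}{9} = - \frac{1198}{9}$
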